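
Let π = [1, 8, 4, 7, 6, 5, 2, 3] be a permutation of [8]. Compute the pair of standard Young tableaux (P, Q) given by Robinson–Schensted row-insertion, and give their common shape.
P = [1, 2, 3] / [4, 5] / [6] / [7] / [8];  Q = [1, 2, 4] / [3, 8] / [5] / [6] / [7];  common shape = (3, 2, 1, 1, 1)

Row-insert the values π_1, π_2, … into P one at a time, bumping the leftmost entry strictly greater than the inserted value down to the next row. The recording tableau Q records, in position (i, j), the step at which that cell was added to P.
  Insert 1 (step 1): P = [1];  Q = [1]
  Insert 8 (step 2): P = [1, 8];  Q = [1, 2]
  Insert 4 (step 3): P = [1, 4] / [8];  Q = [1, 2] / [3]
  Insert 7 (step 4): P = [1, 4, 7] / [8];  Q = [1, 2, 4] / [3]
  Insert 6 (step 5): P = [1, 4, 6] / [7] / [8];  Q = [1, 2, 4] / [3] / [5]
  Insert 5 (step 6): P = [1, 4, 5] / [6] / [7] / [8];  Q = [1, 2, 4] / [3] / [5] / [6]
  Insert 2 (step 7): P = [1, 2, 5] / [4] / [6] / [7] / [8];  Q = [1, 2, 4] / [3] / [5] / [6] / [7]
  Insert 3 (step 8): P = [1, 2, 3] / [4, 5] / [6] / [7] / [8];  Q = [1, 2, 4] / [3, 8] / [5] / [6] / [7]
Final shape: (3, 2, 1, 1, 1).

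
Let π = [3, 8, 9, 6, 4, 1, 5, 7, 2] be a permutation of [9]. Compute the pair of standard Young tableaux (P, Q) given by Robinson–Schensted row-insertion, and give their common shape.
P = [1, 2, 5, 7] / [3, 4] / [6, 9] / [8];  Q = [1, 2, 3, 8] / [4, 7] / [5, 9] / [6];  common shape = (4, 2, 2, 1)

Row-insert the values π_1, π_2, … into P one at a time, bumping the leftmost entry strictly greater than the inserted value down to the next row. The recording tableau Q records, in position (i, j), the step at which that cell was added to P.
  Insert 3 (step 1): P = [3];  Q = [1]
  Insert 8 (step 2): P = [3, 8];  Q = [1, 2]
  Insert 9 (step 3): P = [3, 8, 9];  Q = [1, 2, 3]
  Insert 6 (step 4): P = [3, 6, 9] / [8];  Q = [1, 2, 3] / [4]
  Insert 4 (step 5): P = [3, 4, 9] / [6] / [8];  Q = [1, 2, 3] / [4] / [5]
  Insert 1 (step 6): P = [1, 4, 9] / [3] / [6] / [8];  Q = [1, 2, 3] / [4] / [5] / [6]
  Insert 5 (step 7): P = [1, 4, 5] / [3, 9] / [6] / [8];  Q = [1, 2, 3] / [4, 7] / [5] / [6]
  Insert 7 (step 8): P = [1, 4, 5, 7] / [3, 9] / [6] / [8];  Q = [1, 2, 3, 8] / [4, 7] / [5] / [6]
  Insert 2 (step 9): P = [1, 2, 5, 7] / [3, 4] / [6, 9] / [8];  Q = [1, 2, 3, 8] / [4, 7] / [5, 9] / [6]
Final shape: (4, 2, 2, 1).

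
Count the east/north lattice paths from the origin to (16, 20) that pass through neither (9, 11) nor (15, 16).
Number of paths = 4271696335

Inclusion–exclusion. Total paths: C(36, 16) = 7307872110. Through P₁: C(20, 9)·C(16, 7) = 1921462400. Through P₂: C(31, 15)·C(5, 1) = 1502700975. Since P₁ is strictly southwest of P₂, a monotone path through both must visit P₁ then P₂; paths through both = C(20, 9)·C(11, 6)·C(5, 1) = 387987600. Avoid both = 7307872110 − 1921462400 − 1502700975 + 387987600 = 4271696335.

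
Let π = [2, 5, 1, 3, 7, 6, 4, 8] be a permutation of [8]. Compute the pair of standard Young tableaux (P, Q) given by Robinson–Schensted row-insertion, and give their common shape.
P = [1, 3, 4, 8] / [2, 5, 6] / [7];  Q = [1, 2, 5, 8] / [3, 4, 6] / [7];  common shape = (4, 3, 1)

Row-insert the values π_1, π_2, … into P one at a time, bumping the leftmost entry strictly greater than the inserted value down to the next row. The recording tableau Q records, in position (i, j), the step at which that cell was added to P.
  Insert 2 (step 1): P = [2];  Q = [1]
  Insert 5 (step 2): P = [2, 5];  Q = [1, 2]
  Insert 1 (step 3): P = [1, 5] / [2];  Q = [1, 2] / [3]
  Insert 3 (step 4): P = [1, 3] / [2, 5];  Q = [1, 2] / [3, 4]
  Insert 7 (step 5): P = [1, 3, 7] / [2, 5];  Q = [1, 2, 5] / [3, 4]
  Insert 6 (step 6): P = [1, 3, 6] / [2, 5, 7];  Q = [1, 2, 5] / [3, 4, 6]
  Insert 4 (step 7): P = [1, 3, 4] / [2, 5, 6] / [7];  Q = [1, 2, 5] / [3, 4, 6] / [7]
  Insert 8 (step 8): P = [1, 3, 4, 8] / [2, 5, 6] / [7];  Q = [1, 2, 5, 8] / [3, 4, 6] / [7]
Final shape: (4, 3, 1).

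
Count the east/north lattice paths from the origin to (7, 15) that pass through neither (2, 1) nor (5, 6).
Number of paths = 119490

Inclusion–exclusion. Total paths: C(22, 7) = 170544. Through P₁: C(3, 2)·C(19, 5) = 34884. Through P₂: C(11, 5)·C(11, 2) = 25410. Since P₁ is strictly southwest of P₂, a monotone path through both must visit P₁ then P₂; paths through both = C(3, 2)·C(8, 3)·C(11, 2) = 9240. Avoid both = 170544 − 34884 − 25410 + 9240 = 119490.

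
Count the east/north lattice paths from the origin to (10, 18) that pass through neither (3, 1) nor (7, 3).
Number of paths = 11689734

Inclusion–exclusion. Total paths: C(28, 10) = 13123110. Through P₁: C(4, 3)·C(24, 7) = 1384416. Through P₂: C(10, 7)·C(18, 3) = 97920. Since P₁ is strictly southwest of P₂, a monotone path through both must visit P₁ then P₂; paths through both = C(4, 3)·C(6, 4)·C(18, 3) = 48960. Avoid both = 13123110 − 1384416 − 97920 + 48960 = 11689734.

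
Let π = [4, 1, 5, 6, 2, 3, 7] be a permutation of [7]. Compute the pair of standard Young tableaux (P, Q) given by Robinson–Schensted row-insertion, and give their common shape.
P = [1, 2, 3, 7] / [4, 5, 6];  Q = [1, 3, 4, 7] / [2, 5, 6];  common shape = (4, 3)

Row-insert the values π_1, π_2, … into P one at a time, bumping the leftmost entry strictly greater than the inserted value down to the next row. The recording tableau Q records, in position (i, j), the step at which that cell was added to P.
  Insert 4 (step 1): P = [4];  Q = [1]
  Insert 1 (step 2): P = [1] / [4];  Q = [1] / [2]
  Insert 5 (step 3): P = [1, 5] / [4];  Q = [1, 3] / [2]
  Insert 6 (step 4): P = [1, 5, 6] / [4];  Q = [1, 3, 4] / [2]
  Insert 2 (step 5): P = [1, 2, 6] / [4, 5];  Q = [1, 3, 4] / [2, 5]
  Insert 3 (step 6): P = [1, 2, 3] / [4, 5, 6];  Q = [1, 3, 4] / [2, 5, 6]
  Insert 7 (step 7): P = [1, 2, 3, 7] / [4, 5, 6];  Q = [1, 3, 4, 7] / [2, 5, 6]
Final shape: (4, 3).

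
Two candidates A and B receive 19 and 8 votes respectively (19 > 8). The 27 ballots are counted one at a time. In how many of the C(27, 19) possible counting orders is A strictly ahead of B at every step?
Strict-lead orderings = 904475

Total orderings of the 27 votes with 19 for A: C(27, 19) = 2220075. By the Bertrand ballot formula (Cycle Lemma / reflection principle), the number of orderings in which A is strictly ahead of B throughout is (p − q)/(p + q) · C(p + q, p) = (19 − 8)/(19 + 8) · 2220075 = 904475.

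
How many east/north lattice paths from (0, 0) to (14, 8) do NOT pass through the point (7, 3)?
Number of paths = 224730

Total paths from (0, 0) to (14, 8): C(22, 14) = 319770. Paths through (7, 3): (paths (0, 0) → (7, 3)) × (paths (7, 3) → (14, 8)) = C(10, 7) · C(12, 7) = 120 · 792 = 95040. Avoidance count = 319770 − 95040 = 224730.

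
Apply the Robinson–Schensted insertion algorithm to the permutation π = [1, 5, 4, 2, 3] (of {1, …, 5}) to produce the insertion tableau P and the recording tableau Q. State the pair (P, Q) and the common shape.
P = [1, 2, 3] / [4] / [5];  Q = [1, 2, 5] / [3] / [4];  common shape = (3, 1, 1)

Row-insert the values π_1, π_2, … into P one at a time, bumping the leftmost entry strictly greater than the inserted value down to the next row. The recording tableau Q records, in position (i, j), the step at which that cell was added to P.
  Insert 1 (step 1): P = [1];  Q = [1]
  Insert 5 (step 2): P = [1, 5];  Q = [1, 2]
  Insert 4 (step 3): P = [1, 4] / [5];  Q = [1, 2] / [3]
  Insert 2 (step 4): P = [1, 2] / [4] / [5];  Q = [1, 2] / [3] / [4]
  Insert 3 (step 5): P = [1, 2, 3] / [4] / [5];  Q = [1, 2, 5] / [3] / [4]
Final shape: (3, 1, 1).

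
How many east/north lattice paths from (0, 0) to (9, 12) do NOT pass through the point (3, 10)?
Number of paths = 285922

Total paths from (0, 0) to (9, 12): C(21, 9) = 293930. Paths through (3, 10): (paths (0, 0) → (3, 10)) × (paths (3, 10) → (9, 12)) = C(13, 3) · C(8, 6) = 286 · 28 = 8008. Avoidance count = 293930 − 8008 = 285922.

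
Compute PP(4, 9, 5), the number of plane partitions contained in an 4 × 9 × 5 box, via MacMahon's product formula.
PP(4, 9, 5) = 23029990984

Evaluate the triple product over i = 1..4, j = 1..9, k = 1..5. The factors are (2/1) · (3/2) · (4/3) · (5/4) · (6/5) · (3/2) · (4/3) · (5/4) · … (180 factors total). The numerators and denominators telescope so the product is an integer; carrying out the multiplication exactly gives PP(4, 9, 5) = 23029990984.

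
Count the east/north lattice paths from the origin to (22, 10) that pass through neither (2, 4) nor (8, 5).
Number of paths = 47314494

Inclusion–exclusion. Total paths: C(32, 22) = 64512240. Through P₁: C(6, 2)·C(26, 20) = 3453450. Through P₂: C(13, 8)·C(19, 14) = 14965236. Since P₁ is strictly southwest of P₂, a monotone path through both must visit P₁ then P₂; paths through both = C(6, 2)·C(7, 6)·C(19, 14) = 1220940. Avoid both = 64512240 − 3453450 − 14965236 + 1220940 = 47314494.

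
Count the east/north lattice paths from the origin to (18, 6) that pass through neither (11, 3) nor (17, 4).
Number of paths = 80605

Inclusion–exclusion. Total paths: C(24, 18) = 134596. Through P₁: C(14, 11)·C(10, 7) = 43680. Through P₂: C(21, 17)·C(3, 1) = 17955. Since P₁ is strictly southwest of P₂, a monotone path through both must visit P₁ then P₂; paths through both = C(14, 11)·C(7, 6)·C(3, 1) = 7644. Avoid both = 134596 − 43680 − 17955 + 7644 = 80605.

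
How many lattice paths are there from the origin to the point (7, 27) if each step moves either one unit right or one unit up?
Number of paths = 5379616

A monotone lattice path from (0, 0) to (7, 27) consists of 7 east steps and 27 north steps in some order, so it is determined by which 7 of the 34 steps are east. The count is C(34, 7) = 5379616.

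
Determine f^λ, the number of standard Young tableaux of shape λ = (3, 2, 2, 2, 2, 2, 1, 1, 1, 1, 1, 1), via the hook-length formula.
# SYT of shape (3, 2, 2, 2, 2, 2, 1, 1, 1, 1, 1, 1) = 151164

Hook-length formula: f^λ = n! / Π hook(c), product over all cells c of the Young diagram. For λ = (3, 2, 2, 2, 2, 2, 1, 1, 1, 1, 1, 1), n = 19 boxes. Hook lengths by row (left-to-right, top-to-bottom): [14, 7, 1]; [12, 5]; [11, 4]; [10, 3]; [9, 2]; [8, 1]; [6]; [5]; [4]; [3]; [2]; [1]. Product of hooks = 804722688000. So f^λ = 19! / 804722688000 = 121645100408832000 / 804722688000 = 151164.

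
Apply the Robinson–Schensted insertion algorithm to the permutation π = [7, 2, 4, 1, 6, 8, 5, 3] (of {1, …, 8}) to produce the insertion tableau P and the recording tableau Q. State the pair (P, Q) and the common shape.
P = [1, 3, 5, 8] / [2, 4] / [6] / [7];  Q = [1, 3, 5, 6] / [2, 7] / [4] / [8];  common shape = (4, 2, 1, 1)

Row-insert the values π_1, π_2, … into P one at a time, bumping the leftmost entry strictly greater than the inserted value down to the next row. The recording tableau Q records, in position (i, j), the step at which that cell was added to P.
  Insert 7 (step 1): P = [7];  Q = [1]
  Insert 2 (step 2): P = [2] / [7];  Q = [1] / [2]
  Insert 4 (step 3): P = [2, 4] / [7];  Q = [1, 3] / [2]
  Insert 1 (step 4): P = [1, 4] / [2] / [7];  Q = [1, 3] / [2] / [4]
  Insert 6 (step 5): P = [1, 4, 6] / [2] / [7];  Q = [1, 3, 5] / [2] / [4]
  Insert 8 (step 6): P = [1, 4, 6, 8] / [2] / [7];  Q = [1, 3, 5, 6] / [2] / [4]
  Insert 5 (step 7): P = [1, 4, 5, 8] / [2, 6] / [7];  Q = [1, 3, 5, 6] / [2, 7] / [4]
  Insert 3 (step 8): P = [1, 3, 5, 8] / [2, 4] / [6] / [7];  Q = [1, 3, 5, 6] / [2, 7] / [4] / [8]
Final shape: (4, 2, 1, 1).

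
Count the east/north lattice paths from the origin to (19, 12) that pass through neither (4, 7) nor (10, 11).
Number of paths = 133170045

Inclusion–exclusion. Total paths: C(31, 19) = 141120525. Through P₁: C(11, 4)·C(20, 15) = 5116320. Through P₂: C(21, 10)·C(10, 9) = 3527160. Since P₁ is strictly southwest of P₂, a monotone path through both must visit P₁ then P₂; paths through both = C(11, 4)·C(10, 6)·C(10, 9) = 693000. Avoid both = 141120525 − 5116320 − 3527160 + 693000 = 133170045.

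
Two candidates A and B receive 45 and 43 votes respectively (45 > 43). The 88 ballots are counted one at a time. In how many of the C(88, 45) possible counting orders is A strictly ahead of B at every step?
Strict-lead orderings = 583300119592996693088040

Total orderings of the 88 votes with 45 for A: C(88, 45) = 25665205262091854495873760. By the Bertrand ballot formula (Cycle Lemma / reflection principle), the number of orderings in which A is strictly ahead of B throughout is (p − q)/(p + q) · C(p + q, p) = (45 − 43)/(45 + 43) · 25665205262091854495873760 = 583300119592996693088040.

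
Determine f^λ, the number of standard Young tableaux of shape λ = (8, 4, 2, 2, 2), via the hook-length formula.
# SYT of shape (8, 4, 2, 2, 2) = 3978000

Hook-length formula: f^λ = n! / Π hook(c), product over all cells c of the Young diagram. For λ = (8, 4, 2, 2, 2), n = 18 boxes. Hook lengths by row (left-to-right, top-to-bottom): [12, 11, 7, 6, 4, 3, 2, 1]; [7, 6, 2, 1]; [4, 3]; [3, 2]; [2, 1]. Product of hooks = 1609445376. So f^λ = 18! / 1609445376 = 6402373705728000 / 1609445376 = 3978000.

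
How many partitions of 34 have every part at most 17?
p(34, parts ≤ 17) = 11395

Use the recurrence p(n, m) = p(n, m−1) + p(n−m, m): either the largest part is < m (count p(n, m−1)) or the largest part is exactly m (remove one copy of m, count p(n−m, m)). With p(0, ·) = 1 this gives p(34, parts ≤ 17) = 11395. (By conjugating Young diagrams, this also counts partitions of 34 into at most 17 parts.)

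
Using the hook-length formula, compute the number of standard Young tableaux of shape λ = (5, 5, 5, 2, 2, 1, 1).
# SYT of shape (5, 5, 5, 2, 2, 1, 1) = 222211080

Hook-length formula: f^λ = n! / Π hook(c), product over all cells c of the Young diagram. For λ = (5, 5, 5, 2, 2, 1, 1), n = 21 boxes. Hook lengths by row (left-to-right, top-to-bottom): [11, 8, 5, 4, 3]; [10, 7, 4, 3, 2]; [9, 6, 3, 2, 1]; [5, 2]; [4, 1]; [2]; [1]. Product of hooks = 229920768000. So f^λ = 21! / 229920768000 = 51090942171709440000 / 229920768000 = 222211080.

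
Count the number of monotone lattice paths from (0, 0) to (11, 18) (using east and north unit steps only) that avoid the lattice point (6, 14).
Number of paths = 29713530

Total paths from (0, 0) to (11, 18): C(29, 11) = 34597290. Paths through (6, 14): (paths (0, 0) → (6, 14)) × (paths (6, 14) → (11, 18)) = C(20, 6) · C(9, 5) = 38760 · 126 = 4883760. Avoidance count = 34597290 − 4883760 = 29713530.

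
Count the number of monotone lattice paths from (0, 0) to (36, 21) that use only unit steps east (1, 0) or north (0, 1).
Number of paths = 2132379668729310

A monotone lattice path from (0, 0) to (36, 21) consists of 36 east steps and 21 north steps in some order, so it is determined by which 36 of the 57 steps are east. The count is C(57, 36) = 2132379668729310.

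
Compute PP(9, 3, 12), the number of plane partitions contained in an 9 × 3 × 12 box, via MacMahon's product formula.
PP(9, 3, 12) = 217233856319480

Evaluate the triple product over i = 1..9, j = 1..3, k = 1..12. The factors are (2/1) · (3/2) · (4/3) · (5/4) · (6/5) · (7/6) · (8/7) · (9/8) · … (324 factors total). The numerators and denominators telescope so the product is an integer; carrying out the multiplication exactly gives PP(9, 3, 12) = 217233856319480.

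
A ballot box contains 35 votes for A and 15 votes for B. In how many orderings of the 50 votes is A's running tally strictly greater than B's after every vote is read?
Strict-lead orderings = 900331830048

Total orderings of the 50 votes with 35 for A: C(50, 35) = 2250829575120. By the Bertrand ballot formula (Cycle Lemma / reflection principle), the number of orderings in which A is strictly ahead of B throughout is (p − q)/(p + q) · C(p + q, p) = (35 − 15)/(35 + 15) · 2250829575120 = 900331830048.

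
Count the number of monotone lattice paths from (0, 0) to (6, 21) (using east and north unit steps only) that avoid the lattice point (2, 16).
Number of paths = 276732

Total paths from (0, 0) to (6, 21): C(27, 6) = 296010. Paths through (2, 16): (paths (0, 0) → (2, 16)) × (paths (2, 16) → (6, 21)) = C(18, 2) · C(9, 4) = 153 · 126 = 19278. Avoidance count = 296010 − 19278 = 276732.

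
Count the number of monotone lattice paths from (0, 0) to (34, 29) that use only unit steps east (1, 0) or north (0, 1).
Number of paths = 759510004936100355

A monotone lattice path from (0, 0) to (34, 29) consists of 34 east steps and 29 north steps in some order, so it is determined by which 34 of the 63 steps are east. The count is C(63, 34) = 759510004936100355.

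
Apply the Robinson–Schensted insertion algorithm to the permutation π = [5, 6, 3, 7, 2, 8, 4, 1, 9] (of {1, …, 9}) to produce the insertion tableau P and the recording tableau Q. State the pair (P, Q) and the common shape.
P = [1, 4, 7, 8, 9] / [2, 6] / [3] / [5];  Q = [1, 2, 4, 6, 9] / [3, 7] / [5] / [8];  common shape = (5, 2, 1, 1)

Row-insert the values π_1, π_2, … into P one at a time, bumping the leftmost entry strictly greater than the inserted value down to the next row. The recording tableau Q records, in position (i, j), the step at which that cell was added to P.
  Insert 5 (step 1): P = [5];  Q = [1]
  Insert 6 (step 2): P = [5, 6];  Q = [1, 2]
  Insert 3 (step 3): P = [3, 6] / [5];  Q = [1, 2] / [3]
  Insert 7 (step 4): P = [3, 6, 7] / [5];  Q = [1, 2, 4] / [3]
  Insert 2 (step 5): P = [2, 6, 7] / [3] / [5];  Q = [1, 2, 4] / [3] / [5]
  Insert 8 (step 6): P = [2, 6, 7, 8] / [3] / [5];  Q = [1, 2, 4, 6] / [3] / [5]
  Insert 4 (step 7): P = [2, 4, 7, 8] / [3, 6] / [5];  Q = [1, 2, 4, 6] / [3, 7] / [5]
  Insert 1 (step 8): P = [1, 4, 7, 8] / [2, 6] / [3] / [5];  Q = [1, 2, 4, 6] / [3, 7] / [5] / [8]
  Insert 9 (step 9): P = [1, 4, 7, 8, 9] / [2, 6] / [3] / [5];  Q = [1, 2, 4, 6, 9] / [3, 7] / [5] / [8]
Final shape: (5, 2, 1, 1).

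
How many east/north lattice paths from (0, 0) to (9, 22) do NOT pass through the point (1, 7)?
Number of paths = 16237563

Total paths from (0, 0) to (9, 22): C(31, 9) = 20160075. Paths through (1, 7): (paths (0, 0) → (1, 7)) × (paths (1, 7) → (9, 22)) = C(8, 1) · C(23, 8) = 8 · 490314 = 3922512. Avoidance count = 20160075 − 3922512 = 16237563.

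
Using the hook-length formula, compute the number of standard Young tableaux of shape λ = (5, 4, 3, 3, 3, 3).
# SYT of shape (5, 4, 3, 3, 3, 3) = 67897830

Hook-length formula: f^λ = n! / Π hook(c), product over all cells c of the Young diagram. For λ = (5, 4, 3, 3, 3, 3), n = 21 boxes. Hook lengths by row (left-to-right, top-to-bottom): [10, 9, 8, 3, 1]; [8, 7, 6, 1]; [6, 5, 4]; [5, 4, 3]; [4, 3, 2]; [3, 2, 1]. Product of hooks = 752467968000. So f^λ = 21! / 752467968000 = 51090942171709440000 / 752467968000 = 67897830.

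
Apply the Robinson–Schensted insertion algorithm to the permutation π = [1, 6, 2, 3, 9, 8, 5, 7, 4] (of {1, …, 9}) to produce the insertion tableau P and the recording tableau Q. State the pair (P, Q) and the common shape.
P = [1, 2, 3, 4, 7] / [5, 8] / [6] / [9];  Q = [1, 2, 4, 5, 8] / [3, 6] / [7] / [9];  common shape = (5, 2, 1, 1)

Row-insert the values π_1, π_2, … into P one at a time, bumping the leftmost entry strictly greater than the inserted value down to the next row. The recording tableau Q records, in position (i, j), the step at which that cell was added to P.
  Insert 1 (step 1): P = [1];  Q = [1]
  Insert 6 (step 2): P = [1, 6];  Q = [1, 2]
  Insert 2 (step 3): P = [1, 2] / [6];  Q = [1, 2] / [3]
  Insert 3 (step 4): P = [1, 2, 3] / [6];  Q = [1, 2, 4] / [3]
  Insert 9 (step 5): P = [1, 2, 3, 9] / [6];  Q = [1, 2, 4, 5] / [3]
  Insert 8 (step 6): P = [1, 2, 3, 8] / [6, 9];  Q = [1, 2, 4, 5] / [3, 6]
  Insert 5 (step 7): P = [1, 2, 3, 5] / [6, 8] / [9];  Q = [1, 2, 4, 5] / [3, 6] / [7]
  Insert 7 (step 8): P = [1, 2, 3, 5, 7] / [6, 8] / [9];  Q = [1, 2, 4, 5, 8] / [3, 6] / [7]
  Insert 4 (step 9): P = [1, 2, 3, 4, 7] / [5, 8] / [6] / [9];  Q = [1, 2, 4, 5, 8] / [3, 6] / [7] / [9]
Final shape: (5, 2, 1, 1).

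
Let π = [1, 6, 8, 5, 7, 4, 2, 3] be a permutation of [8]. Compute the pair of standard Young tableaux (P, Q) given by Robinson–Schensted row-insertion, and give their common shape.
P = [1, 2, 3] / [4, 7] / [5, 8] / [6];  Q = [1, 2, 3] / [4, 5] / [6, 8] / [7];  common shape = (3, 2, 2, 1)

Row-insert the values π_1, π_2, … into P one at a time, bumping the leftmost entry strictly greater than the inserted value down to the next row. The recording tableau Q records, in position (i, j), the step at which that cell was added to P.
  Insert 1 (step 1): P = [1];  Q = [1]
  Insert 6 (step 2): P = [1, 6];  Q = [1, 2]
  Insert 8 (step 3): P = [1, 6, 8];  Q = [1, 2, 3]
  Insert 5 (step 4): P = [1, 5, 8] / [6];  Q = [1, 2, 3] / [4]
  Insert 7 (step 5): P = [1, 5, 7] / [6, 8];  Q = [1, 2, 3] / [4, 5]
  Insert 4 (step 6): P = [1, 4, 7] / [5, 8] / [6];  Q = [1, 2, 3] / [4, 5] / [6]
  Insert 2 (step 7): P = [1, 2, 7] / [4, 8] / [5] / [6];  Q = [1, 2, 3] / [4, 5] / [6] / [7]
  Insert 3 (step 8): P = [1, 2, 3] / [4, 7] / [5, 8] / [6];  Q = [1, 2, 3] / [4, 5] / [6, 8] / [7]
Final shape: (3, 2, 2, 1).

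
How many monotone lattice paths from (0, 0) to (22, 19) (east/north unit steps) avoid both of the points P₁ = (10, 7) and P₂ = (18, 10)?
Number of paths = 184983598462

Inclusion–exclusion. Total paths: C(41, 22) = 244662670200. Through P₁: C(17, 10)·C(24, 12) = 52590425888. Through P₂: C(28, 18)·C(13, 4) = 9383023650. Since P₁ is strictly southwest of P₂, a monotone path through both must visit P₁ then P₂; paths through both = C(17, 10)·C(11, 8)·C(13, 4) = 2294377800. Avoid both = 244662670200 − 52590425888 − 9383023650 + 2294377800 = 184983598462.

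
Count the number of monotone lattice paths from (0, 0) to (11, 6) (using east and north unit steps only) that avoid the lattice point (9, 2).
Number of paths = 11551

Total paths from (0, 0) to (11, 6): C(17, 11) = 12376. Paths through (9, 2): (paths (0, 0) → (9, 2)) × (paths (9, 2) → (11, 6)) = C(11, 9) · C(6, 2) = 55 · 15 = 825. Avoidance count = 12376 − 825 = 11551.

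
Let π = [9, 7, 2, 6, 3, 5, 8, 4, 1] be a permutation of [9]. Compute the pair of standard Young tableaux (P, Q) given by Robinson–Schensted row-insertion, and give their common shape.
P = [1, 3, 4, 8] / [2] / [5] / [6] / [7] / [9];  Q = [1, 4, 6, 7] / [2] / [3] / [5] / [8] / [9];  common shape = (4, 1, 1, 1, 1, 1)

Row-insert the values π_1, π_2, … into P one at a time, bumping the leftmost entry strictly greater than the inserted value down to the next row. The recording tableau Q records, in position (i, j), the step at which that cell was added to P.
  Insert 9 (step 1): P = [9];  Q = [1]
  Insert 7 (step 2): P = [7] / [9];  Q = [1] / [2]
  Insert 2 (step 3): P = [2] / [7] / [9];  Q = [1] / [2] / [3]
  Insert 6 (step 4): P = [2, 6] / [7] / [9];  Q = [1, 4] / [2] / [3]
  Insert 3 (step 5): P = [2, 3] / [6] / [7] / [9];  Q = [1, 4] / [2] / [3] / [5]
  Insert 5 (step 6): P = [2, 3, 5] / [6] / [7] / [9];  Q = [1, 4, 6] / [2] / [3] / [5]
  Insert 8 (step 7): P = [2, 3, 5, 8] / [6] / [7] / [9];  Q = [1, 4, 6, 7] / [2] / [3] / [5]
  Insert 4 (step 8): P = [2, 3, 4, 8] / [5] / [6] / [7] / [9];  Q = [1, 4, 6, 7] / [2] / [3] / [5] / [8]
  Insert 1 (step 9): P = [1, 3, 4, 8] / [2] / [5] / [6] / [7] / [9];  Q = [1, 4, 6, 7] / [2] / [3] / [5] / [8] / [9]
Final shape: (4, 1, 1, 1, 1, 1).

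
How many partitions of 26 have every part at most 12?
p(26, parts ≤ 12) = 2063

Use the recurrence p(n, m) = p(n, m−1) + p(n−m, m): either the largest part is < m (count p(n, m−1)) or the largest part is exactly m (remove one copy of m, count p(n−m, m)). With p(0, ·) = 1 this gives p(26, parts ≤ 12) = 2063. (By conjugating Young diagrams, this also counts partitions of 26 into at most 12 parts.)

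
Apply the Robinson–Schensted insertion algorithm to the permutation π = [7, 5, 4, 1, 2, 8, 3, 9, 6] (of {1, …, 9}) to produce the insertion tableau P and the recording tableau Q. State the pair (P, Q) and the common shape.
P = [1, 2, 3, 6] / [4, 8, 9] / [5] / [7];  Q = [1, 5, 6, 8] / [2, 7, 9] / [3] / [4];  common shape = (4, 3, 1, 1)

Row-insert the values π_1, π_2, … into P one at a time, bumping the leftmost entry strictly greater than the inserted value down to the next row. The recording tableau Q records, in position (i, j), the step at which that cell was added to P.
  Insert 7 (step 1): P = [7];  Q = [1]
  Insert 5 (step 2): P = [5] / [7];  Q = [1] / [2]
  Insert 4 (step 3): P = [4] / [5] / [7];  Q = [1] / [2] / [3]
  Insert 1 (step 4): P = [1] / [4] / [5] / [7];  Q = [1] / [2] / [3] / [4]
  Insert 2 (step 5): P = [1, 2] / [4] / [5] / [7];  Q = [1, 5] / [2] / [3] / [4]
  Insert 8 (step 6): P = [1, 2, 8] / [4] / [5] / [7];  Q = [1, 5, 6] / [2] / [3] / [4]
  Insert 3 (step 7): P = [1, 2, 3] / [4, 8] / [5] / [7];  Q = [1, 5, 6] / [2, 7] / [3] / [4]
  Insert 9 (step 8): P = [1, 2, 3, 9] / [4, 8] / [5] / [7];  Q = [1, 5, 6, 8] / [2, 7] / [3] / [4]
  Insert 6 (step 9): P = [1, 2, 3, 6] / [4, 8, 9] / [5] / [7];  Q = [1, 5, 6, 8] / [2, 7, 9] / [3] / [4]
Final shape: (4, 3, 1, 1).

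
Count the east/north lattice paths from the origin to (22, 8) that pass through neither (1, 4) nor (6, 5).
Number of paths = 5371067

Inclusion–exclusion. Total paths: C(30, 22) = 5852925. Through P₁: C(5, 1)·C(25, 21) = 63250. Through P₂: C(11, 6)·C(19, 16) = 447678. Since P₁ is strictly southwest of P₂, a monotone path through both must visit P₁ then P₂; paths through both = C(5, 1)·C(6, 5)·C(19, 16) = 29070. Avoid both = 5852925 − 63250 − 447678 + 29070 = 5371067.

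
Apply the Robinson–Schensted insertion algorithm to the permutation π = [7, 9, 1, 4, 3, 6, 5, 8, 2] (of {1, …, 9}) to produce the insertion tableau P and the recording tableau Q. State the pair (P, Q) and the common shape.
P = [1, 2, 5, 8] / [3, 6] / [4, 9] / [7];  Q = [1, 2, 6, 8] / [3, 4] / [5, 7] / [9];  common shape = (4, 2, 2, 1)

Row-insert the values π_1, π_2, … into P one at a time, bumping the leftmost entry strictly greater than the inserted value down to the next row. The recording tableau Q records, in position (i, j), the step at which that cell was added to P.
  Insert 7 (step 1): P = [7];  Q = [1]
  Insert 9 (step 2): P = [7, 9];  Q = [1, 2]
  Insert 1 (step 3): P = [1, 9] / [7];  Q = [1, 2] / [3]
  Insert 4 (step 4): P = [1, 4] / [7, 9];  Q = [1, 2] / [3, 4]
  Insert 3 (step 5): P = [1, 3] / [4, 9] / [7];  Q = [1, 2] / [3, 4] / [5]
  Insert 6 (step 6): P = [1, 3, 6] / [4, 9] / [7];  Q = [1, 2, 6] / [3, 4] / [5]
  Insert 5 (step 7): P = [1, 3, 5] / [4, 6] / [7, 9];  Q = [1, 2, 6] / [3, 4] / [5, 7]
  Insert 8 (step 8): P = [1, 3, 5, 8] / [4, 6] / [7, 9];  Q = [1, 2, 6, 8] / [3, 4] / [5, 7]
  Insert 2 (step 9): P = [1, 2, 5, 8] / [3, 6] / [4, 9] / [7];  Q = [1, 2, 6, 8] / [3, 4] / [5, 7] / [9]
Final shape: (4, 2, 2, 1).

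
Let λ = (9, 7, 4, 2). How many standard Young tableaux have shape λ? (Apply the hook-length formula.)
# SYT of shape (9, 7, 4, 2) = 475284810

Hook-length formula: f^λ = n! / Π hook(c), product over all cells c of the Young diagram. For λ = (9, 7, 4, 2), n = 22 boxes. Hook lengths by row (left-to-right, top-to-bottom): [12, 11, 9, 8, 6, 5, 4, 2, 1]; [9, 8, 6, 5, 3, 2, 1]; [5, 4, 2, 1]; [2, 1]. Product of hooks = 2364899328000. So f^λ = 22! / 2364899328000 = 1124000727777607680000 / 2364899328000 = 475284810.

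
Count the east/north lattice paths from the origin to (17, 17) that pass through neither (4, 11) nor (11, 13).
Number of paths = 1782700200

Inclusion–exclusion. Total paths: C(34, 17) = 2333606220. Through P₁: C(15, 4)·C(19, 13) = 37035180. Through P₂: C(24, 11)·C(10, 6) = 524190240. Since P₁ is strictly southwest of P₂, a monotone path through both must visit P₁ then P₂; paths through both = C(15, 4)·C(9, 7)·C(10, 6) = 10319400. Avoid both = 2333606220 − 37035180 − 524190240 + 10319400 = 1782700200.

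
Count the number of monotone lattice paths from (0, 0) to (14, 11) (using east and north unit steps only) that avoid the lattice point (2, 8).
Number of paths = 4436925

Total paths from (0, 0) to (14, 11): C(25, 14) = 4457400. Paths through (2, 8): (paths (0, 0) → (2, 8)) × (paths (2, 8) → (14, 11)) = C(10, 2) · C(15, 12) = 45 · 455 = 20475. Avoidance count = 4457400 − 20475 = 4436925.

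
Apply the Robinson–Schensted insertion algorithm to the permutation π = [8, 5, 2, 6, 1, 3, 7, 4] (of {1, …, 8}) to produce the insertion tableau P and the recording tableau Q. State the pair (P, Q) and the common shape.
P = [1, 3, 4] / [2, 6, 7] / [5] / [8];  Q = [1, 4, 7] / [2, 6, 8] / [3] / [5];  common shape = (3, 3, 1, 1)

Row-insert the values π_1, π_2, … into P one at a time, bumping the leftmost entry strictly greater than the inserted value down to the next row. The recording tableau Q records, in position (i, j), the step at which that cell was added to P.
  Insert 8 (step 1): P = [8];  Q = [1]
  Insert 5 (step 2): P = [5] / [8];  Q = [1] / [2]
  Insert 2 (step 3): P = [2] / [5] / [8];  Q = [1] / [2] / [3]
  Insert 6 (step 4): P = [2, 6] / [5] / [8];  Q = [1, 4] / [2] / [3]
  Insert 1 (step 5): P = [1, 6] / [2] / [5] / [8];  Q = [1, 4] / [2] / [3] / [5]
  Insert 3 (step 6): P = [1, 3] / [2, 6] / [5] / [8];  Q = [1, 4] / [2, 6] / [3] / [5]
  Insert 7 (step 7): P = [1, 3, 7] / [2, 6] / [5] / [8];  Q = [1, 4, 7] / [2, 6] / [3] / [5]
  Insert 4 (step 8): P = [1, 3, 4] / [2, 6, 7] / [5] / [8];  Q = [1, 4, 7] / [2, 6, 8] / [3] / [5]
Final shape: (3, 3, 1, 1).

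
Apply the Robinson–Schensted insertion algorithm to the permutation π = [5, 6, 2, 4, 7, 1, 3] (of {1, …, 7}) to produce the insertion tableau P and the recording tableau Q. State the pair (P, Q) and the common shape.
P = [1, 3, 7] / [2, 4] / [5, 6];  Q = [1, 2, 5] / [3, 4] / [6, 7];  common shape = (3, 2, 2)

Row-insert the values π_1, π_2, … into P one at a time, bumping the leftmost entry strictly greater than the inserted value down to the next row. The recording tableau Q records, in position (i, j), the step at which that cell was added to P.
  Insert 5 (step 1): P = [5];  Q = [1]
  Insert 6 (step 2): P = [5, 6];  Q = [1, 2]
  Insert 2 (step 3): P = [2, 6] / [5];  Q = [1, 2] / [3]
  Insert 4 (step 4): P = [2, 4] / [5, 6];  Q = [1, 2] / [3, 4]
  Insert 7 (step 5): P = [2, 4, 7] / [5, 6];  Q = [1, 2, 5] / [3, 4]
  Insert 1 (step 6): P = [1, 4, 7] / [2, 6] / [5];  Q = [1, 2, 5] / [3, 4] / [6]
  Insert 3 (step 7): P = [1, 3, 7] / [2, 4] / [5, 6];  Q = [1, 2, 5] / [3, 4] / [6, 7]
Final shape: (3, 2, 2).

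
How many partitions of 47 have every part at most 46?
p(47, parts ≤ 46) = 124753

Use the recurrence p(n, m) = p(n, m−1) + p(n−m, m): either the largest part is < m (count p(n, m−1)) or the largest part is exactly m (remove one copy of m, count p(n−m, m)). With p(0, ·) = 1 this gives p(47, parts ≤ 46) = 124753. (By conjugating Young diagrams, this also counts partitions of 47 into at most 46 parts.)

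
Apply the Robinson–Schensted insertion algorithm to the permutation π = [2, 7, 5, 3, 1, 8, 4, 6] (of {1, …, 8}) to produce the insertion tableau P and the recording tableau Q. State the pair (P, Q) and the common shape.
P = [1, 3, 4, 6] / [2, 8] / [5] / [7];  Q = [1, 2, 6, 8] / [3, 7] / [4] / [5];  common shape = (4, 2, 1, 1)

Row-insert the values π_1, π_2, … into P one at a time, bumping the leftmost entry strictly greater than the inserted value down to the next row. The recording tableau Q records, in position (i, j), the step at which that cell was added to P.
  Insert 2 (step 1): P = [2];  Q = [1]
  Insert 7 (step 2): P = [2, 7];  Q = [1, 2]
  Insert 5 (step 3): P = [2, 5] / [7];  Q = [1, 2] / [3]
  Insert 3 (step 4): P = [2, 3] / [5] / [7];  Q = [1, 2] / [3] / [4]
  Insert 1 (step 5): P = [1, 3] / [2] / [5] / [7];  Q = [1, 2] / [3] / [4] / [5]
  Insert 8 (step 6): P = [1, 3, 8] / [2] / [5] / [7];  Q = [1, 2, 6] / [3] / [4] / [5]
  Insert 4 (step 7): P = [1, 3, 4] / [2, 8] / [5] / [7];  Q = [1, 2, 6] / [3, 7] / [4] / [5]
  Insert 6 (step 8): P = [1, 3, 4, 6] / [2, 8] / [5] / [7];  Q = [1, 2, 6, 8] / [3, 7] / [4] / [5]
Final shape: (4, 2, 1, 1).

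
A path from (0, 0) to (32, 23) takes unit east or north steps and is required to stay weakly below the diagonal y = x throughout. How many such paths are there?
Number of paths = 565588532895750

By the reflection principle (André's argument), the number of monotone paths to (32, 23) with n ≤ m that never go above y = x is C(55, 32) − C(55, 33) = 1866442158555975 − 1300853625660225 = 565588532895750.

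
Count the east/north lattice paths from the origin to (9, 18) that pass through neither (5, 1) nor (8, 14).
Number of paths = 3068865

Inclusion–exclusion. Total paths: C(27, 9) = 4686825. Through P₁: C(6, 5)·C(21, 4) = 35910. Through P₂: C(22, 8)·C(5, 1) = 1598850. Since P₁ is strictly southwest of P₂, a monotone path through both must visit P₁ then P₂; paths through both = C(6, 5)·C(16, 3)·C(5, 1) = 16800. Avoid both = 4686825 − 35910 − 1598850 + 16800 = 3068865.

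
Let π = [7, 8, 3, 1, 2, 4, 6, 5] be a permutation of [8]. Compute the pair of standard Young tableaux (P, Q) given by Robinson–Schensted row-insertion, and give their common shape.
P = [1, 2, 4, 5] / [3, 6] / [7, 8];  Q = [1, 2, 6, 7] / [3, 5] / [4, 8];  common shape = (4, 2, 2)

Row-insert the values π_1, π_2, … into P one at a time, bumping the leftmost entry strictly greater than the inserted value down to the next row. The recording tableau Q records, in position (i, j), the step at which that cell was added to P.
  Insert 7 (step 1): P = [7];  Q = [1]
  Insert 8 (step 2): P = [7, 8];  Q = [1, 2]
  Insert 3 (step 3): P = [3, 8] / [7];  Q = [1, 2] / [3]
  Insert 1 (step 4): P = [1, 8] / [3] / [7];  Q = [1, 2] / [3] / [4]
  Insert 2 (step 5): P = [1, 2] / [3, 8] / [7];  Q = [1, 2] / [3, 5] / [4]
  Insert 4 (step 6): P = [1, 2, 4] / [3, 8] / [7];  Q = [1, 2, 6] / [3, 5] / [4]
  Insert 6 (step 7): P = [1, 2, 4, 6] / [3, 8] / [7];  Q = [1, 2, 6, 7] / [3, 5] / [4]
  Insert 5 (step 8): P = [1, 2, 4, 5] / [3, 6] / [7, 8];  Q = [1, 2, 6, 7] / [3, 5] / [4, 8]
Final shape: (4, 2, 2).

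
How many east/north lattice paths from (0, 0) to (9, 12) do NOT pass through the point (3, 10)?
Number of paths = 285922

Total paths from (0, 0) to (9, 12): C(21, 9) = 293930. Paths through (3, 10): (paths (0, 0) → (3, 10)) × (paths (3, 10) → (9, 12)) = C(13, 3) · C(8, 6) = 286 · 28 = 8008. Avoidance count = 293930 − 8008 = 285922.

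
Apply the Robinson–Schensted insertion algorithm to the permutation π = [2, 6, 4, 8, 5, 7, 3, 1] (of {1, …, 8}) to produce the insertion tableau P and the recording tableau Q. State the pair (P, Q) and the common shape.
P = [1, 3, 5, 7] / [2, 8] / [4] / [6];  Q = [1, 2, 4, 6] / [3, 5] / [7] / [8];  common shape = (4, 2, 1, 1)

Row-insert the values π_1, π_2, … into P one at a time, bumping the leftmost entry strictly greater than the inserted value down to the next row. The recording tableau Q records, in position (i, j), the step at which that cell was added to P.
  Insert 2 (step 1): P = [2];  Q = [1]
  Insert 6 (step 2): P = [2, 6];  Q = [1, 2]
  Insert 4 (step 3): P = [2, 4] / [6];  Q = [1, 2] / [3]
  Insert 8 (step 4): P = [2, 4, 8] / [6];  Q = [1, 2, 4] / [3]
  Insert 5 (step 5): P = [2, 4, 5] / [6, 8];  Q = [1, 2, 4] / [3, 5]
  Insert 7 (step 6): P = [2, 4, 5, 7] / [6, 8];  Q = [1, 2, 4, 6] / [3, 5]
  Insert 3 (step 7): P = [2, 3, 5, 7] / [4, 8] / [6];  Q = [1, 2, 4, 6] / [3, 5] / [7]
  Insert 1 (step 8): P = [1, 3, 5, 7] / [2, 8] / [4] / [6];  Q = [1, 2, 4, 6] / [3, 5] / [7] / [8]
Final shape: (4, 2, 1, 1).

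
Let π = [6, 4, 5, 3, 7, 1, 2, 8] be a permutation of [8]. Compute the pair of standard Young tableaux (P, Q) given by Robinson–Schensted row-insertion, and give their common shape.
P = [1, 2, 7, 8] / [3, 5] / [4] / [6];  Q = [1, 3, 5, 8] / [2, 7] / [4] / [6];  common shape = (4, 2, 1, 1)

Row-insert the values π_1, π_2, … into P one at a time, bumping the leftmost entry strictly greater than the inserted value down to the next row. The recording tableau Q records, in position (i, j), the step at which that cell was added to P.
  Insert 6 (step 1): P = [6];  Q = [1]
  Insert 4 (step 2): P = [4] / [6];  Q = [1] / [2]
  Insert 5 (step 3): P = [4, 5] / [6];  Q = [1, 3] / [2]
  Insert 3 (step 4): P = [3, 5] / [4] / [6];  Q = [1, 3] / [2] / [4]
  Insert 7 (step 5): P = [3, 5, 7] / [4] / [6];  Q = [1, 3, 5] / [2] / [4]
  Insert 1 (step 6): P = [1, 5, 7] / [3] / [4] / [6];  Q = [1, 3, 5] / [2] / [4] / [6]
  Insert 2 (step 7): P = [1, 2, 7] / [3, 5] / [4] / [6];  Q = [1, 3, 5] / [2, 7] / [4] / [6]
  Insert 8 (step 8): P = [1, 2, 7, 8] / [3, 5] / [4] / [6];  Q = [1, 3, 5, 8] / [2, 7] / [4] / [6]
Final shape: (4, 2, 1, 1).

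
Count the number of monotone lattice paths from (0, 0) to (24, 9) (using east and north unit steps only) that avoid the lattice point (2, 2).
Number of paths = 29202420

Total paths from (0, 0) to (24, 9): C(33, 24) = 38567100. Paths through (2, 2): (paths (0, 0) → (2, 2)) × (paths (2, 2) → (24, 9)) = C(4, 2) · C(29, 22) = 6 · 1560780 = 9364680. Avoidance count = 38567100 − 9364680 = 29202420.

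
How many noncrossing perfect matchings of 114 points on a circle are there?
C_57 = 26700952856774851904245220912664

These noncrossing handshakes are counted by the Catalan number C_n = (1/(n + 1)) · C(2n, n). For n = 57: C_57 = (1/58) · C(114, 57) = 1548655265692941410446222812934512/58 = 26700952856774851904245220912664.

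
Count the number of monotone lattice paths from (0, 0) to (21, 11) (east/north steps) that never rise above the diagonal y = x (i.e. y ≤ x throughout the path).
Number of paths = 64512240

By the reflection principle (André's argument), the number of monotone paths to (21, 11) with n ≤ m that never go above y = x is C(32, 21) − C(32, 22) = 129024480 − 64512240 = 64512240.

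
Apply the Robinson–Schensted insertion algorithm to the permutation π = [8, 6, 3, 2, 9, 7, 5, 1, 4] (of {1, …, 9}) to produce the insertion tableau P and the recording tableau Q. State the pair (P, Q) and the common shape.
P = [1, 4] / [2, 5] / [3, 7] / [6, 9] / [8];  Q = [1, 5] / [2, 6] / [3, 7] / [4, 9] / [8];  common shape = (2, 2, 2, 2, 1)

Row-insert the values π_1, π_2, … into P one at a time, bumping the leftmost entry strictly greater than the inserted value down to the next row. The recording tableau Q records, in position (i, j), the step at which that cell was added to P.
  Insert 8 (step 1): P = [8];  Q = [1]
  Insert 6 (step 2): P = [6] / [8];  Q = [1] / [2]
  Insert 3 (step 3): P = [3] / [6] / [8];  Q = [1] / [2] / [3]
  Insert 2 (step 4): P = [2] / [3] / [6] / [8];  Q = [1] / [2] / [3] / [4]
  Insert 9 (step 5): P = [2, 9] / [3] / [6] / [8];  Q = [1, 5] / [2] / [3] / [4]
  Insert 7 (step 6): P = [2, 7] / [3, 9] / [6] / [8];  Q = [1, 5] / [2, 6] / [3] / [4]
  Insert 5 (step 7): P = [2, 5] / [3, 7] / [6, 9] / [8];  Q = [1, 5] / [2, 6] / [3, 7] / [4]
  Insert 1 (step 8): P = [1, 5] / [2, 7] / [3, 9] / [6] / [8];  Q = [1, 5] / [2, 6] / [3, 7] / [4] / [8]
  Insert 4 (step 9): P = [1, 4] / [2, 5] / [3, 7] / [6, 9] / [8];  Q = [1, 5] / [2, 6] / [3, 7] / [4, 9] / [8]
Final shape: (2, 2, 2, 2, 1).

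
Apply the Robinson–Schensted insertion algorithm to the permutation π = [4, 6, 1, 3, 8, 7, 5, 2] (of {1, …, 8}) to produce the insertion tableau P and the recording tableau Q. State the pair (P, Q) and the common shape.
P = [1, 2, 5] / [3, 6, 7] / [4] / [8];  Q = [1, 2, 5] / [3, 4, 6] / [7] / [8];  common shape = (3, 3, 1, 1)

Row-insert the values π_1, π_2, … into P one at a time, bumping the leftmost entry strictly greater than the inserted value down to the next row. The recording tableau Q records, in position (i, j), the step at which that cell was added to P.
  Insert 4 (step 1): P = [4];  Q = [1]
  Insert 6 (step 2): P = [4, 6];  Q = [1, 2]
  Insert 1 (step 3): P = [1, 6] / [4];  Q = [1, 2] / [3]
  Insert 3 (step 4): P = [1, 3] / [4, 6];  Q = [1, 2] / [3, 4]
  Insert 8 (step 5): P = [1, 3, 8] / [4, 6];  Q = [1, 2, 5] / [3, 4]
  Insert 7 (step 6): P = [1, 3, 7] / [4, 6, 8];  Q = [1, 2, 5] / [3, 4, 6]
  Insert 5 (step 7): P = [1, 3, 5] / [4, 6, 7] / [8];  Q = [1, 2, 5] / [3, 4, 6] / [7]
  Insert 2 (step 8): P = [1, 2, 5] / [3, 6, 7] / [4] / [8];  Q = [1, 2, 5] / [3, 4, 6] / [7] / [8]
Final shape: (3, 3, 1, 1).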